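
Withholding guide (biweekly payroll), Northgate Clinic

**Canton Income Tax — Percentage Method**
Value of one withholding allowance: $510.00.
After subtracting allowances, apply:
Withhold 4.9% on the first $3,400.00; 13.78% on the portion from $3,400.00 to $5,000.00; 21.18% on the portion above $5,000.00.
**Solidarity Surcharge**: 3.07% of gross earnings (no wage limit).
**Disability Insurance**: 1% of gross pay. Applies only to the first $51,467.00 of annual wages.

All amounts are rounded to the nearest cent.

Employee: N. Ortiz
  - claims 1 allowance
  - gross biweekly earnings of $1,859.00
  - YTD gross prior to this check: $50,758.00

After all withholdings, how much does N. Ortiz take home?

$1,728.74

Canton Income Tax: taxable = $1,859.00 − 1×$510.00 = $1,349.00
  4.9% × $1,349.00 = $66.10
Solidarity Surcharge: 3.07% × $1,859.00 = $57.07
Disability Insurance: cap $51,467.00 − YTD $50,758.00 = $709.00 subject; 1% × $709.00 = $7.09
Total withheld: $66.10 + $57.07 + $7.09 = $130.26
Net pay: $1,859.00 − $130.26 = $1,728.74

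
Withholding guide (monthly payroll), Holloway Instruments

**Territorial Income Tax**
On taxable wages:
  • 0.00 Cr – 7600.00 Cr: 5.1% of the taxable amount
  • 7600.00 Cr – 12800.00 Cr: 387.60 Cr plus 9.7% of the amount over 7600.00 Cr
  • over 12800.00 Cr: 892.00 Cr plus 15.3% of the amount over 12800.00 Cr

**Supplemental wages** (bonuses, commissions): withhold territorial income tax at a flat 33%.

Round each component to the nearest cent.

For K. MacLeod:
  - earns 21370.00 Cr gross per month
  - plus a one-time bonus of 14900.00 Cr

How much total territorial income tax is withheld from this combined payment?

Territorial Income Tax: taxable = 21370.00 Cr
  892.00 Cr + 15.3% × (21370.00 Cr − 12800.00 Cr) = 892.00 Cr + 15.3% × 8570.00 Cr = 2203.21 Cr
Supplemental (33% flat on bonus): 33% × 14900.00 Cr = 4917.00 Cr
Total territorial income tax: 2203.21 Cr + 4917.00 Cr = 7120.21 Cr

7120.21 Cr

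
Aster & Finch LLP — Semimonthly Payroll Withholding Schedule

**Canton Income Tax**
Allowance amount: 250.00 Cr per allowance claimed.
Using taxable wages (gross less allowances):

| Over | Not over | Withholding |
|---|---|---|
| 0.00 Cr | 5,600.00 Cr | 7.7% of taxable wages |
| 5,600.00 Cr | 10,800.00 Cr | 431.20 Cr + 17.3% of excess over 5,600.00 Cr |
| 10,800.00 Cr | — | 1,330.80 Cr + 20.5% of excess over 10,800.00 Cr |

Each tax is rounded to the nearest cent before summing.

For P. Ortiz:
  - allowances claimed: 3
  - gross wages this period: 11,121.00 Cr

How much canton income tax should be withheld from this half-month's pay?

1,256.58 Cr

Canton Income Tax: taxable = 11,121.00 Cr − 3×250.00 Cr = 10,371.00 Cr
  431.20 Cr + 17.3% × (10,371.00 Cr − 5,600.00 Cr) = 431.20 Cr + 17.3% × 4,771.00 Cr = 1,256.58 Cr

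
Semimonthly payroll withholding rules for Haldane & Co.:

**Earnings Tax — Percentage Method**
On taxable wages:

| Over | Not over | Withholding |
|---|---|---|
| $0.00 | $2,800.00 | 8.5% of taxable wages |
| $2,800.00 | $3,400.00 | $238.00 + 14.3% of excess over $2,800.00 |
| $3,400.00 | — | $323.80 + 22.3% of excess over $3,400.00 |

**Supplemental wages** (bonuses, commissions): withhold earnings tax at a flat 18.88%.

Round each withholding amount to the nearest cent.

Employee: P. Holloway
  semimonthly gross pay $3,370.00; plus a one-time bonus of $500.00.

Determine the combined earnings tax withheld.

Earnings Tax: taxable = $3,370.00
  $238.00 + 14.3% × ($3,370.00 − $2,800.00) = $238.00 + 14.3% × $570.00 = $319.51
Supplemental (18.88% flat on bonus): 18.88% × $500.00 = $94.40
Total earnings tax: $319.51 + $94.40 = $413.91

$413.91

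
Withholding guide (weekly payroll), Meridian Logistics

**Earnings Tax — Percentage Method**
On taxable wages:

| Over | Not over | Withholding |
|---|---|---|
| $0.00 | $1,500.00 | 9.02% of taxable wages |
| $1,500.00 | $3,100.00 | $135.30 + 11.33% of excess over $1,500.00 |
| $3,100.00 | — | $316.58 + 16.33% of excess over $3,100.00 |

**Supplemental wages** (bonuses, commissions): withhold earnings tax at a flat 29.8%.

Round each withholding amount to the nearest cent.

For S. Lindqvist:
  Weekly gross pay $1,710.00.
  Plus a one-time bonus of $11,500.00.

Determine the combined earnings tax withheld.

$3,586.09

Earnings Tax: taxable = $1,710.00
  $135.30 + 11.33% × ($1,710.00 − $1,500.00) = $135.30 + 11.33% × $210.00 = $159.09
Supplemental (29.8% flat on bonus): 29.8% × $11,500.00 = $3,427.00
Total earnings tax: $159.09 + $3,427.00 = $3,586.09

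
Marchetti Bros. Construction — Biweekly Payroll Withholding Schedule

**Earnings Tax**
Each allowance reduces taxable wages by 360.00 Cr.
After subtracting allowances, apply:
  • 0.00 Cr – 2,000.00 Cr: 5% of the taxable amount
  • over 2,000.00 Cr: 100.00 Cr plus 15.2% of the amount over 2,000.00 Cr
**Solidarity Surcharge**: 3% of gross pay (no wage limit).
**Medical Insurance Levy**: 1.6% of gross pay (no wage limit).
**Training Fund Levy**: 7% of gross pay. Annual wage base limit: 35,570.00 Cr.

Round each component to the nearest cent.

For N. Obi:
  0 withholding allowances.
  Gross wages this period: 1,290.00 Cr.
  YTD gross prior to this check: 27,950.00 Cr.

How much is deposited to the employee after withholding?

Earnings Tax: taxable = 1,290.00 Cr
  5% × 1,290.00 Cr = 64.50 Cr
Solidarity Surcharge: 3% × 1,290.00 Cr = 38.70 Cr
Medical Insurance Levy: 1.6% × 1,290.00 Cr = 20.64 Cr
Training Fund Levy: 7% × 1,290.00 Cr = 90.30 Cr
Total withheld: 64.50 Cr + 38.70 Cr + 20.64 Cr + 90.30 Cr = 214.14 Cr
Net pay: 1,290.00 Cr − 214.14 Cr = 1,075.86 Cr

1,075.86 Cr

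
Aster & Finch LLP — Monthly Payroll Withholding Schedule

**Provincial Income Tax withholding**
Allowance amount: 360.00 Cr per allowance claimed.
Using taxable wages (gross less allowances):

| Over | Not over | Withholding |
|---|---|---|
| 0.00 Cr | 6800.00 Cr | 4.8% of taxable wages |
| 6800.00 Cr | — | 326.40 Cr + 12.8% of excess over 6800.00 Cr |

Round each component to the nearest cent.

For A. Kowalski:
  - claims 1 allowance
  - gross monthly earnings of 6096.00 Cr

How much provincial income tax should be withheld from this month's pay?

Provincial Income Tax: taxable = 6096.00 Cr − 1×360.00 Cr = 5736.00 Cr
  4.8% × 5736.00 Cr = 275.33 Cr

275.33 Cr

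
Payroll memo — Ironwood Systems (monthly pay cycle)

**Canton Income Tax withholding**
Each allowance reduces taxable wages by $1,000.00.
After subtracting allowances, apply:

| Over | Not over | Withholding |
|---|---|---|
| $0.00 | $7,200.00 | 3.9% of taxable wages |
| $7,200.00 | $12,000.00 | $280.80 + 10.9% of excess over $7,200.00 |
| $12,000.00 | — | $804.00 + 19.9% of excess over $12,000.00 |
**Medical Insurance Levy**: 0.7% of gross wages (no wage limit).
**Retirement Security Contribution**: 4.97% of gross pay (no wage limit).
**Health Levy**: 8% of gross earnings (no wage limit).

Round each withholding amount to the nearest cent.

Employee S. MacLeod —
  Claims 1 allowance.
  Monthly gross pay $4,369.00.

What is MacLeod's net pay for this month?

$3,640.37

Canton Income Tax: taxable = $4,369.00 − 1×$1,000.00 = $3,369.00
  3.9% × $3,369.00 = $131.39
Medical Insurance Levy: 0.7% × $4,369.00 = $30.58
Retirement Security Contribution: 4.97% × $4,369.00 = $217.14
Health Levy: 8% × $4,369.00 = $349.52
Total withheld: $131.39 + $30.58 + $217.14 + $349.52 = $728.63
Net pay: $4,369.00 − $728.63 = $3,640.37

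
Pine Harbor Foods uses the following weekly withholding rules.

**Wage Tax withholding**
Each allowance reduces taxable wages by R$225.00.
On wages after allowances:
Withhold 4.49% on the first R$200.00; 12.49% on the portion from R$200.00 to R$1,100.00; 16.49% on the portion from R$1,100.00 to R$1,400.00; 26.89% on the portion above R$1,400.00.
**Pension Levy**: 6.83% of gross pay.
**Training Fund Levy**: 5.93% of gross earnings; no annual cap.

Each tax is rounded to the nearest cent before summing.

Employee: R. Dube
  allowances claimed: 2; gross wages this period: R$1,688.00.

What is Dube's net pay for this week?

R$1,328.46

Wage Tax: taxable = R$1,688.00 − 2×R$225.00 = R$1,238.00
  R$121.39 + 16.49% × (R$1,238.00 − R$1,100.00) = R$121.39 + 16.49% × R$138.00 = R$144.15
Pension Levy: 6.83% × R$1,688.00 = R$115.29
Training Fund Levy: 5.93% × R$1,688.00 = R$100.10
Total withheld: R$144.15 + R$115.29 + R$100.10 = R$359.54
Net pay: R$1,688.00 − R$359.54 = R$1,328.46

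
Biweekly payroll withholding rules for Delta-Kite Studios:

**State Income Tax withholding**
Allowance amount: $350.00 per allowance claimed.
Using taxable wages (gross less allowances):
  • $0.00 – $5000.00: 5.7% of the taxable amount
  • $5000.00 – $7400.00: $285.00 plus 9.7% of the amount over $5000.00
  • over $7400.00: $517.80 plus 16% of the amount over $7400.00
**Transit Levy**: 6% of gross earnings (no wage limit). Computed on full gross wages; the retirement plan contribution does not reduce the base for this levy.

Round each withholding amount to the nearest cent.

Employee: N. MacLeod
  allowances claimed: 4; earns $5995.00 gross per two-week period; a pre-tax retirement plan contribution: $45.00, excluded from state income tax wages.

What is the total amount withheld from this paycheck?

State Income Tax: taxable = $5995.00 − $45.00 − 4×$350.00 = $4550.00
  5.7% × $4550.00 = $259.35
Transit Levy: 6% × $5995.00 = $359.70
Total: $259.35 + $359.70 = $619.05

$619.05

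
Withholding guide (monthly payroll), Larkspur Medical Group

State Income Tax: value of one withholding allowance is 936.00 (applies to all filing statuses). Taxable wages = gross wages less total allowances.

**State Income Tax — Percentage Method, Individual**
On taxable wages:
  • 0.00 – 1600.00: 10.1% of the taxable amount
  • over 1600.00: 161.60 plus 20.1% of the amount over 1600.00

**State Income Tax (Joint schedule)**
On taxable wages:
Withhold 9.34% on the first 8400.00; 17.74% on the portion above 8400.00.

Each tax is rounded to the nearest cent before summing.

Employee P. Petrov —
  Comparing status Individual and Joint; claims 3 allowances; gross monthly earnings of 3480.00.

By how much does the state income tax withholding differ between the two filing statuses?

State Income Tax (Individual): taxable = 3480.00 − 3×936.00 = 672.00
  10.1% × 672.00 = 67.87
State Income Tax (Joint): taxable = 3480.00 − 3×936.00 = 672.00
  9.34% × 672.00 = 62.76
Difference: |67.87 − 62.76| = 5.11 (higher under Individual)

5.11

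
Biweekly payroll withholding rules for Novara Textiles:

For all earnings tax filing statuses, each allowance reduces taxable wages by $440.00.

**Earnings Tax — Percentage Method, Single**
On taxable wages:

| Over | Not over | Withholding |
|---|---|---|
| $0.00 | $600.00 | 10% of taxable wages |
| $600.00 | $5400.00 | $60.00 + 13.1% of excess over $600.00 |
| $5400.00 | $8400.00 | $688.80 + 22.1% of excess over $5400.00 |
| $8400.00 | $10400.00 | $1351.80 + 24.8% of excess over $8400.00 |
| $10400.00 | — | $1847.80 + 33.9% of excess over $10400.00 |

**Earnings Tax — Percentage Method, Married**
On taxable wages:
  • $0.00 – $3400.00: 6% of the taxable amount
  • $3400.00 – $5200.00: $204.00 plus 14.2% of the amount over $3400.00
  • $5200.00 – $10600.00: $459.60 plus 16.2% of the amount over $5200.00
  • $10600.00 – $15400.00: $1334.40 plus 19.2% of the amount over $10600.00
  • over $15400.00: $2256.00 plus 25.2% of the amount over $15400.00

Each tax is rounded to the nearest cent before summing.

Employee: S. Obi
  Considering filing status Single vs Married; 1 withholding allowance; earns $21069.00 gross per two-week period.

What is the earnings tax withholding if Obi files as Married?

$3573.71

Earnings Tax (Married): taxable = $21069.00 − 1×$440.00 = $20629.00
  $2256.00 + 25.2% × ($20629.00 − $15400.00) = $2256.00 + 25.2% × $5229.00 = $3573.71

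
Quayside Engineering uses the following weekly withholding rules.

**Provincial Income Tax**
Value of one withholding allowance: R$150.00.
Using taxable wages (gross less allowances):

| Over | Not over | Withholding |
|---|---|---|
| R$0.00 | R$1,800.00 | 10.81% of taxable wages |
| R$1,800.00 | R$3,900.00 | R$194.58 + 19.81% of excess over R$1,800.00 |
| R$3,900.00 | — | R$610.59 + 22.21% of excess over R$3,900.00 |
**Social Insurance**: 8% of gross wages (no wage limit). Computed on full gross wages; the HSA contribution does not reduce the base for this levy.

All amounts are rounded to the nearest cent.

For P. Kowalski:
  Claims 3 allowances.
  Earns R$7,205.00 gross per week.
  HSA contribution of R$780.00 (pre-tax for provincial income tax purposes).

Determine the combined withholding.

R$1,647.85

Provincial Income Tax: taxable = R$7,205.00 − R$780.00 − 3×R$150.00 = R$5,975.00
  R$610.59 + 22.21% × (R$5,975.00 − R$3,900.00) = R$610.59 + 22.21% × R$2,075.00 = R$1,071.45
Social Insurance: 8% × R$7,205.00 = R$576.40
Total: R$1,071.45 + R$576.40 = R$1,647.85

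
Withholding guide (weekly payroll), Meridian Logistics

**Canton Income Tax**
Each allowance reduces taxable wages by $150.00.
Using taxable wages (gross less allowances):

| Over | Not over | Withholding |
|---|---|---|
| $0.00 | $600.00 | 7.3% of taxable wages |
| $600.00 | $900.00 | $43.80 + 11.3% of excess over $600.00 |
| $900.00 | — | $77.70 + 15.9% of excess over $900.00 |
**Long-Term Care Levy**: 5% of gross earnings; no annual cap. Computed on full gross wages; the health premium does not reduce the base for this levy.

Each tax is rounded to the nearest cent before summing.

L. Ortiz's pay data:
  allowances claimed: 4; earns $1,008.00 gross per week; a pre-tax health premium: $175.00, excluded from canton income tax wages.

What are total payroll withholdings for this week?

$67.41

Canton Income Tax: taxable = $1,008.00 − $175.00 − 4×$150.00 = $233.00
  7.3% × $233.00 = $17.01
Long-Term Care Levy: 5% × $1,008.00 = $50.40
Total: $17.01 + $50.40 = $67.41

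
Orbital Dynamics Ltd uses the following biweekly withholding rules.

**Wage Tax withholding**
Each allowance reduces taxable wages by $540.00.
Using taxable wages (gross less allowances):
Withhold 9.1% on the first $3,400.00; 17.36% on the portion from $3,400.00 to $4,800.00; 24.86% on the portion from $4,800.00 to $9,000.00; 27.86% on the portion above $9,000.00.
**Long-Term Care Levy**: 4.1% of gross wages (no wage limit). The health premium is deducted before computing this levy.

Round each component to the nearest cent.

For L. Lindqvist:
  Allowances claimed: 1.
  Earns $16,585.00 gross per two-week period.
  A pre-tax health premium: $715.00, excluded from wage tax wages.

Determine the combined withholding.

$4,010.77

Wage Tax: taxable = $16,585.00 − $715.00 − 1×$540.00 = $15,330.00
  $1,596.56 + 27.86% × ($15,330.00 − $9,000.00) = $1,596.56 + 27.86% × $6,330.00 = $3,360.10
Long-Term Care Levy: 4.1% × $15,870.00 = $650.67
Total: $3,360.10 + $650.67 = $4,010.77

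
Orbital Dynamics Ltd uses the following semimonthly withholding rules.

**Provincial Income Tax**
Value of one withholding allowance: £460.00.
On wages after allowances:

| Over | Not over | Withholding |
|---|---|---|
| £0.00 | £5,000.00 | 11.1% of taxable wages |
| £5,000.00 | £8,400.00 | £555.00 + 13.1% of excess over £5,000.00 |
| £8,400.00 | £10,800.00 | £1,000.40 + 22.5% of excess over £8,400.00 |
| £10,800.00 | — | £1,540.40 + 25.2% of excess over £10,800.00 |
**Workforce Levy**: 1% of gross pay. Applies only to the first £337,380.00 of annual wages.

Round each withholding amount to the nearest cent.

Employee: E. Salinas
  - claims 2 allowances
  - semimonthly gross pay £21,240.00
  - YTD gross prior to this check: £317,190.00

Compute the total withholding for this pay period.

£4,141.34

Provincial Income Tax: taxable = £21,240.00 − 2×£460.00 = £20,320.00
  £1,540.40 + 25.2% × (£20,320.00 − £10,800.00) = £1,540.40 + 25.2% × £9,520.00 = £3,939.44
Workforce Levy: cap £337,380.00 − YTD £317,190.00 = £20,190.00 subject; 1% × £20,190.00 = £201.90
Total: £3,939.44 + £201.90 = £4,141.34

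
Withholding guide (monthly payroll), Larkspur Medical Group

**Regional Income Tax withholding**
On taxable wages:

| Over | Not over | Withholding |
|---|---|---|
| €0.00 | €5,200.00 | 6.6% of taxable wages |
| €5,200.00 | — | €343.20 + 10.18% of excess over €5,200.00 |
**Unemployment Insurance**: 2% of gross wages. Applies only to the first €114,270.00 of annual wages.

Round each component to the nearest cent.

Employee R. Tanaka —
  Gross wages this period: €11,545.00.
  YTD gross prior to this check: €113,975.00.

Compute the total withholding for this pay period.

Regional Income Tax: taxable = €11,545.00
  €343.20 + 10.18% × (€11,545.00 − €5,200.00) = €343.20 + 10.18% × €6,345.00 = €989.12
Unemployment Insurance: cap €114,270.00 − YTD €113,975.00 = €295.00 subject; 2% × €295.00 = €5.90
Total: €989.12 + €5.90 = €995.02

€995.02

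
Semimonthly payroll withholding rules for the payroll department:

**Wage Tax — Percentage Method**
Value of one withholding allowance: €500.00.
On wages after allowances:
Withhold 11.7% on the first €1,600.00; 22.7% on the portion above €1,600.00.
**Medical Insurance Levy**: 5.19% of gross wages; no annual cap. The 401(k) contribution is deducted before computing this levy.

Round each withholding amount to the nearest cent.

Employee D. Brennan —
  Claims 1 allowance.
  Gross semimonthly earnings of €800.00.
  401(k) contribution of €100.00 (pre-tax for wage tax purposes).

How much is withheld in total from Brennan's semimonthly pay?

€59.73

Wage Tax: taxable = €800.00 − €100.00 − 1×€500.00 = €200.00
  11.7% × €200.00 = €23.40
Medical Insurance Levy: 5.19% × €700.00 = €36.33
Total: €23.40 + €36.33 = €59.73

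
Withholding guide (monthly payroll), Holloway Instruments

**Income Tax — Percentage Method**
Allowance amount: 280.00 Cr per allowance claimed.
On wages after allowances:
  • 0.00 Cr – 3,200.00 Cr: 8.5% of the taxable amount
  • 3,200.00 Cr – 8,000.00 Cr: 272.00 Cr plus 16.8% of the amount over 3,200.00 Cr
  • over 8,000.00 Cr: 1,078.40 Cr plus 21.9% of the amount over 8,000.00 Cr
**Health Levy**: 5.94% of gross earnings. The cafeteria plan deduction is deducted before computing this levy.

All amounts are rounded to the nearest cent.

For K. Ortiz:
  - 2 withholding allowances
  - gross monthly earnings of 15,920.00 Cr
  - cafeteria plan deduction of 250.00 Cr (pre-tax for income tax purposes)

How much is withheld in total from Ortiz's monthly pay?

3,566.29 Cr

Income Tax: taxable = 15,920.00 Cr − 250.00 Cr − 2×280.00 Cr = 15,110.00 Cr
  1,078.40 Cr + 21.9% × (15,110.00 Cr − 8,000.00 Cr) = 1,078.40 Cr + 21.9% × 7,110.00 Cr = 2,635.49 Cr
Health Levy: 5.94% × 15,670.00 Cr = 930.80 Cr
Total: 2,635.49 Cr + 930.80 Cr = 3,566.29 Cr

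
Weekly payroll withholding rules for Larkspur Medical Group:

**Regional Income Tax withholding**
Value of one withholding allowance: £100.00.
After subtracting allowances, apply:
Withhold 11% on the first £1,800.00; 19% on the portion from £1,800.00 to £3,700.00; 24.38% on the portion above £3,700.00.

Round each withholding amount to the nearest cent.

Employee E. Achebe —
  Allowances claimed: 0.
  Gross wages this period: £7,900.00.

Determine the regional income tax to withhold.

£1,582.96

Regional Income Tax: taxable = £7,900.00
  £559.00 + 24.38% × (£7,900.00 − £3,700.00) = £559.00 + 24.38% × £4,200.00 = £1,582.96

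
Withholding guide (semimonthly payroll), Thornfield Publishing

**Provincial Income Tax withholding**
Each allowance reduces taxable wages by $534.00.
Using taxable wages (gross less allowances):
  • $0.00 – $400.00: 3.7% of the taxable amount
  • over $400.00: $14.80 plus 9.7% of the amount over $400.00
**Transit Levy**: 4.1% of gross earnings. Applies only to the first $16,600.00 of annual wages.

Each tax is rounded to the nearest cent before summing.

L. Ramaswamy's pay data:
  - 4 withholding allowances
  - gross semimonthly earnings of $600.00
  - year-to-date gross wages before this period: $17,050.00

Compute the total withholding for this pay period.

Provincial Income Tax: taxable = $600.00 − 4×$534.00 = $-1,536.00
  Taxable ≤ 0 → $0.00
Transit Levy: YTD $17,050.00 ≥ cap $16,600.00 → $0.00
Total: $0.00 + $0.00 = $0.00

$0.00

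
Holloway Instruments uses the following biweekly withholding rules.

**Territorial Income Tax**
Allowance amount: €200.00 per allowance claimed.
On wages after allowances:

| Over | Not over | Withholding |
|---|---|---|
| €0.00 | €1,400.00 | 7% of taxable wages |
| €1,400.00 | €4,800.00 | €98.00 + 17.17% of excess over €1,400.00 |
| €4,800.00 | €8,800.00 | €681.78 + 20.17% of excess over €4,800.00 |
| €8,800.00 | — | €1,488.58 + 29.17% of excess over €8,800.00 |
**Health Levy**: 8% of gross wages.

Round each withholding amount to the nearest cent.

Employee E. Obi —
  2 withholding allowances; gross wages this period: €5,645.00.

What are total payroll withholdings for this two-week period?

Territorial Income Tax: taxable = €5,645.00 − 2×€200.00 = €5,245.00
  €681.78 + 20.17% × (€5,245.00 − €4,800.00) = €681.78 + 20.17% × €445.00 = €771.54
Health Levy: 8% × €5,645.00 = €451.60
Total: €771.54 + €451.60 = €1,223.14

€1,223.14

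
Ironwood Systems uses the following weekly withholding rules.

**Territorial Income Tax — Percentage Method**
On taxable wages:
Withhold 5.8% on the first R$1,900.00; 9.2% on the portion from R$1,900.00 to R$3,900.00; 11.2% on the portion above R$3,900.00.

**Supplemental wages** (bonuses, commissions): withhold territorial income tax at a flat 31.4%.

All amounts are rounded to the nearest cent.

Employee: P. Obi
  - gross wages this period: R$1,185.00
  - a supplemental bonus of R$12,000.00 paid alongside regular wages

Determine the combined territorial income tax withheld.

Territorial Income Tax: taxable = R$1,185.00
  5.8% × R$1,185.00 = R$68.73
Supplemental (31.4% flat on bonus): 31.4% × R$12,000.00 = R$3,768.00
Total territorial income tax: R$68.73 + R$3,768.00 = R$3,836.73

R$3,836.73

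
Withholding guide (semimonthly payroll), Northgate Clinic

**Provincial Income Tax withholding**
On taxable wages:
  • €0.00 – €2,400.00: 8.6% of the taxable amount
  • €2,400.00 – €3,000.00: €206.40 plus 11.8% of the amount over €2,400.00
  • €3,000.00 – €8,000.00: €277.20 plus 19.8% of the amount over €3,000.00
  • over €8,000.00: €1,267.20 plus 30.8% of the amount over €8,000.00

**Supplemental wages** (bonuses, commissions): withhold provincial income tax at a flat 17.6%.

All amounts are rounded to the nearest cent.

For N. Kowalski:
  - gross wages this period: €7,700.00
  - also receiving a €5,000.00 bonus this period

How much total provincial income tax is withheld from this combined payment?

Provincial Income Tax: taxable = €7,700.00
  €277.20 + 19.8% × (€7,700.00 − €3,000.00) = €277.20 + 19.8% × €4,700.00 = €1,207.80
Supplemental (17.6% flat on bonus): 17.6% × €5,000.00 = €880.00
Total provincial income tax: €1,207.80 + €880.00 = €2,087.80

€2,087.80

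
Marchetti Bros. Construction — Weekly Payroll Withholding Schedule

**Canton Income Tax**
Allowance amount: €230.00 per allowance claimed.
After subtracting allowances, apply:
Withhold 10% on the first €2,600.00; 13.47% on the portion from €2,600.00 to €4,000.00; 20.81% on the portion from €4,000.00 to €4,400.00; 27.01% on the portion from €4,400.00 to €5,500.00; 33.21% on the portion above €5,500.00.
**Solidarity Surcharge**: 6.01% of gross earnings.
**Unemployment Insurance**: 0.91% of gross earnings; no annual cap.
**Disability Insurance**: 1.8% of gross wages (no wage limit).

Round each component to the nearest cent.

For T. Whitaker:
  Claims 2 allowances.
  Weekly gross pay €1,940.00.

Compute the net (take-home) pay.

Canton Income Tax: taxable = €1,940.00 − 2×€230.00 = €1,480.00
  10% × €1,480.00 = €148.00
Solidarity Surcharge: 6.01% × €1,940.00 = €116.59
Unemployment Insurance: 0.91% × €1,940.00 = €17.65
Disability Insurance: 1.8% × €1,940.00 = €34.92
Total withheld: €148.00 + €116.59 + €17.65 + €34.92 = €317.16
Net pay: €1,940.00 − €317.16 = €1,622.84

€1,622.84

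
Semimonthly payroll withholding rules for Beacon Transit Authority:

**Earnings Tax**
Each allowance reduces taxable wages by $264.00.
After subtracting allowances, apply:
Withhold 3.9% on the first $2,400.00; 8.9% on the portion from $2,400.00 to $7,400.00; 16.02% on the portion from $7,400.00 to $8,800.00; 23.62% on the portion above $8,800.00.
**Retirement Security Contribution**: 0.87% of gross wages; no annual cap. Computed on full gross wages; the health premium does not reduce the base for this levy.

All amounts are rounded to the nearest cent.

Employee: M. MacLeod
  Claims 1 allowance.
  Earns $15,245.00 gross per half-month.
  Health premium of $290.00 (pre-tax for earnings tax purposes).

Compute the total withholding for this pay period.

$2,286.96

Earnings Tax: taxable = $15,245.00 − $290.00 − 1×$264.00 = $14,691.00
  $762.88 + 23.62% × ($14,691.00 − $8,800.00) = $762.88 + 23.62% × $5,891.00 = $2,154.33
Retirement Security Contribution: 0.87% × $15,245.00 = $132.63
Total: $2,154.33 + $132.63 = $2,286.96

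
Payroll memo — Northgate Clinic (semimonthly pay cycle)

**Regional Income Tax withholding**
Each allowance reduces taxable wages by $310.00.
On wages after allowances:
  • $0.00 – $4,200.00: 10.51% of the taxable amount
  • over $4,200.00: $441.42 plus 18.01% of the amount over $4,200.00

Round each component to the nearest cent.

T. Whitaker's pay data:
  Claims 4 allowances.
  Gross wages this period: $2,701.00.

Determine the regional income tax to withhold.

Regional Income Tax: taxable = $2,701.00 − 4×$310.00 = $1,461.00
  10.51% × $1,461.00 = $153.55

$153.55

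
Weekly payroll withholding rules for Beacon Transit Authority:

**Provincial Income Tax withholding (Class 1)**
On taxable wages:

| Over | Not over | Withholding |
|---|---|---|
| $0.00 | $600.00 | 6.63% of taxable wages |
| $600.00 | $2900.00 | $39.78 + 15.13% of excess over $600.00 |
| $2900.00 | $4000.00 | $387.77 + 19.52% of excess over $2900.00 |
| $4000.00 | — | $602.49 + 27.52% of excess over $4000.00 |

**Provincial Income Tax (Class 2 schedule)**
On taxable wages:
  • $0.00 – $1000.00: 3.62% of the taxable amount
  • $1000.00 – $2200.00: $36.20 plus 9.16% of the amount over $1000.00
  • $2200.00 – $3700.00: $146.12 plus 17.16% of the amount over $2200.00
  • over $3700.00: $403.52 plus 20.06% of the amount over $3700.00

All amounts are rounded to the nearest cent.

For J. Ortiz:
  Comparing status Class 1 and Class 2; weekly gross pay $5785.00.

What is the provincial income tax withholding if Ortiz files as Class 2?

Provincial Income Tax (Class 2): taxable = $5785.00
  $403.52 + 20.06% × ($5785.00 − $3700.00) = $403.52 + 20.06% × $2085.00 = $821.77

$821.77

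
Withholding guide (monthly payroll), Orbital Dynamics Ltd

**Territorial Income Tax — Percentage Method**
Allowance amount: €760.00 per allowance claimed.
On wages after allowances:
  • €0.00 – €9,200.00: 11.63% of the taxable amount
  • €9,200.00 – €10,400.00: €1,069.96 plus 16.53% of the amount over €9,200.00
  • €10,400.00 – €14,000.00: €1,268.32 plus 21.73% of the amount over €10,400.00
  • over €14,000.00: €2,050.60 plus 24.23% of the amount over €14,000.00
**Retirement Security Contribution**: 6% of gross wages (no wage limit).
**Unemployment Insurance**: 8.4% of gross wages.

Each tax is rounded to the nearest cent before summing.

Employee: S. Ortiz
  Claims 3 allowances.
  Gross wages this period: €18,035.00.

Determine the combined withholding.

Territorial Income Tax: taxable = €18,035.00 − 3×€760.00 = €15,755.00
  €2,050.60 + 24.23% × (€15,755.00 − €14,000.00) = €2,050.60 + 24.23% × €1,755.00 = €2,475.84
Retirement Security Contribution: 6% × €18,035.00 = €1,082.10
Unemployment Insurance: 8.4% × €18,035.00 = €1,514.94
Total: €2,475.84 + €1,082.10 + €1,514.94 = €5,072.88

€5,072.88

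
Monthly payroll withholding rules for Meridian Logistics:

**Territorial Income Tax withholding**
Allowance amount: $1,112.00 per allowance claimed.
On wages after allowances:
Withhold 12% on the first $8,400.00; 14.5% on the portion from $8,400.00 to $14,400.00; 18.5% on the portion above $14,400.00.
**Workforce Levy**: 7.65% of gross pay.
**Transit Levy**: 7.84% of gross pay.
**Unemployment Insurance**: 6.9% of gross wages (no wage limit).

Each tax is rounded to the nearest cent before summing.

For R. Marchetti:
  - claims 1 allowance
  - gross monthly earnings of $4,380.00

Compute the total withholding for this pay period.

$1,372.84

Territorial Income Tax: taxable = $4,380.00 − 1×$1,112.00 = $3,268.00
  12% × $3,268.00 = $392.16
Workforce Levy: 7.65% × $4,380.00 = $335.07
Transit Levy: 7.84% × $4,380.00 = $343.39
Unemployment Insurance: 6.9% × $4,380.00 = $302.22
Total: $392.16 + $335.07 + $343.39 + $302.22 = $1,372.84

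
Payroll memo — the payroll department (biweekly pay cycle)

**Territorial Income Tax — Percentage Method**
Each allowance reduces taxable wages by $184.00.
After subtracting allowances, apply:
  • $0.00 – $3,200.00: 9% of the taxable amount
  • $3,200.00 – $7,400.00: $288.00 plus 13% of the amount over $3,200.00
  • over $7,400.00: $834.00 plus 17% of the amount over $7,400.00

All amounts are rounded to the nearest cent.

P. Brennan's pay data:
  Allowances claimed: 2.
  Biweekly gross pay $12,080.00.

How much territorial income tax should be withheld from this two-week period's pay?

$1,567.04

Territorial Income Tax: taxable = $12,080.00 − 2×$184.00 = $11,712.00
  $834.00 + 17% × ($11,712.00 − $7,400.00) = $834.00 + 17% × $4,312.00 = $1,567.04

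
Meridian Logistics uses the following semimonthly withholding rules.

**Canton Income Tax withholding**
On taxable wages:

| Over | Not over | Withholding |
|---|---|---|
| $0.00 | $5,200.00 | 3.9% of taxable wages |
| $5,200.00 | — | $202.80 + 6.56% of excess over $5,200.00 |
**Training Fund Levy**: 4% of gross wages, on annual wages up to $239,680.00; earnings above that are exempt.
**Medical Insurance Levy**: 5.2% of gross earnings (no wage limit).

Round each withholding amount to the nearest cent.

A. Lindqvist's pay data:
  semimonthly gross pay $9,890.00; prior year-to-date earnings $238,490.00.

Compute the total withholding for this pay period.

$1,072.34

Canton Income Tax: taxable = $9,890.00
  $202.80 + 6.56% × ($9,890.00 − $5,200.00) = $202.80 + 6.56% × $4,690.00 = $510.46
Training Fund Levy: cap $239,680.00 − YTD $238,490.00 = $1,190.00 subject; 4% × $1,190.00 = $47.60
Medical Insurance Levy: 5.2% × $9,890.00 = $514.28
Total: $510.46 + $47.60 + $514.28 = $1,072.34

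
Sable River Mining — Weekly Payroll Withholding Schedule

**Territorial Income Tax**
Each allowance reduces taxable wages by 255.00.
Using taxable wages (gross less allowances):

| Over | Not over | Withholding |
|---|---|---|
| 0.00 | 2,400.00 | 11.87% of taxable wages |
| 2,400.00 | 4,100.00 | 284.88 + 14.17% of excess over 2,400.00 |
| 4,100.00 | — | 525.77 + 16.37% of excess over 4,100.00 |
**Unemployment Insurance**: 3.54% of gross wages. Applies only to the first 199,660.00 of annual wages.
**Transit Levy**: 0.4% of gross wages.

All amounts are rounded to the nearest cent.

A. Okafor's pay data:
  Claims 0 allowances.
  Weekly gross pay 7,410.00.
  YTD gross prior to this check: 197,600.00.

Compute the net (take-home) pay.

6,239.82

Territorial Income Tax: taxable = 7,410.00
  525.77 + 16.37% × (7,410.00 − 4,100.00) = 525.77 + 16.37% × 3,310.00 = 1,067.62
Unemployment Insurance: cap 199,660.00 − YTD 197,600.00 = 2,060.00 subject; 3.54% × 2,060.00 = 72.92
Transit Levy: 0.4% × 7,410.00 = 29.64
Total withheld: 1,067.62 + 72.92 + 29.64 = 1,170.18
Net pay: 7,410.00 − 1,170.18 = 6,239.82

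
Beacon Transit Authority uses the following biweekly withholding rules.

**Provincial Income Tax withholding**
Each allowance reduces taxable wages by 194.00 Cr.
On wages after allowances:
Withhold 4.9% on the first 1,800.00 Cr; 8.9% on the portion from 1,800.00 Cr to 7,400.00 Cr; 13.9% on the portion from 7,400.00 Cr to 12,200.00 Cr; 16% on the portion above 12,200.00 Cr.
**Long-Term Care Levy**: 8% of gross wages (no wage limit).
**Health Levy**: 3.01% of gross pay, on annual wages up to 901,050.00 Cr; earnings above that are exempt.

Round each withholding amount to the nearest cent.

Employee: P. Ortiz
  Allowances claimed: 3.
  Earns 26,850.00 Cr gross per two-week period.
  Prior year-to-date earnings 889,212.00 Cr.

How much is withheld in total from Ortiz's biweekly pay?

6,009.00 Cr

Provincial Income Tax: taxable = 26,850.00 Cr − 3×194.00 Cr = 26,268.00 Cr
  1,253.80 Cr + 16% × (26,268.00 Cr − 12,200.00 Cr) = 1,253.80 Cr + 16% × 14,068.00 Cr = 3,504.68 Cr
Long-Term Care Levy: 8% × 26,850.00 Cr = 2,148.00 Cr
Health Levy: cap 901,050.00 Cr − YTD 889,212.00 Cr = 11,838.00 Cr subject; 3.01% × 11,838.00 Cr = 356.32 Cr
Total: 3,504.68 Cr + 2,148.00 Cr + 356.32 Cr = 6,009.00 Cr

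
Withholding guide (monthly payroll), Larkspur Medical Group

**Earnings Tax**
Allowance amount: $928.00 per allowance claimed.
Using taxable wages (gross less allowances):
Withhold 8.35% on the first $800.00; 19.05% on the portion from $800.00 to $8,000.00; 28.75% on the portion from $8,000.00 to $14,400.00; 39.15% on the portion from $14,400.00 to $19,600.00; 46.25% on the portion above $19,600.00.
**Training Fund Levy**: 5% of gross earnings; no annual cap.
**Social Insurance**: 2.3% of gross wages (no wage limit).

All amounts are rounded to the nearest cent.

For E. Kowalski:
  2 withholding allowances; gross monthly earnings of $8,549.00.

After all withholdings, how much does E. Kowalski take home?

$6,735.50

Earnings Tax: taxable = $8,549.00 − 2×$928.00 = $6,693.00
  $66.80 + 19.05% × ($6,693.00 − $800.00) = $66.80 + 19.05% × $5,893.00 = $1,189.42
Training Fund Levy: 5% × $8,549.00 = $427.45
Social Insurance: 2.3% × $8,549.00 = $196.63
Total withheld: $1,189.42 + $427.45 + $196.63 = $1,813.50
Net pay: $8,549.00 − $1,813.50 = $6,735.50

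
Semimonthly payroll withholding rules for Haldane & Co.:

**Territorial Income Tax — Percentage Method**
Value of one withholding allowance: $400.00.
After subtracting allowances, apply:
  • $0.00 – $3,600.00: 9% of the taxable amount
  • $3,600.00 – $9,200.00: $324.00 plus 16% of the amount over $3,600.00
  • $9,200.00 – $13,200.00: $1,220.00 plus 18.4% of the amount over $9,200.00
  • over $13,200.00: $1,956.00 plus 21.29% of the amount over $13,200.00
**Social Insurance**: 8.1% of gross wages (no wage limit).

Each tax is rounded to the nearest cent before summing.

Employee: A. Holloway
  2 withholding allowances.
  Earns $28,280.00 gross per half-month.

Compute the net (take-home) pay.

Territorial Income Tax: taxable = $28,280.00 − 2×$400.00 = $27,480.00
  $1,956.00 + 21.29% × ($27,480.00 − $13,200.00) = $1,956.00 + 21.29% × $14,280.00 = $4,996.21
Social Insurance: 8.1% × $28,280.00 = $2,290.68
Total withheld: $4,996.21 + $2,290.68 = $7,286.89
Net pay: $28,280.00 − $7,286.89 = $20,993.11

$20,993.11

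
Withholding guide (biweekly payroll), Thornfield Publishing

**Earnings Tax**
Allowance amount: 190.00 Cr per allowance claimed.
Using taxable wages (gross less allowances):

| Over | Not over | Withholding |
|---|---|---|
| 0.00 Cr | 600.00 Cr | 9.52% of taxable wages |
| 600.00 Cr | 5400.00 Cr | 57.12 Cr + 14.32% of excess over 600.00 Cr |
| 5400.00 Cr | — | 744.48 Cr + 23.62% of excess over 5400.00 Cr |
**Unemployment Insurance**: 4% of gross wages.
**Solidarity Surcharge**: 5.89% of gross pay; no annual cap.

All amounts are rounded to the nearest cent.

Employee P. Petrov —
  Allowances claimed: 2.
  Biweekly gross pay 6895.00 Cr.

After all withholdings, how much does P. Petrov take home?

5205.24 Cr

Earnings Tax: taxable = 6895.00 Cr − 2×190.00 Cr = 6515.00 Cr
  744.48 Cr + 23.62% × (6515.00 Cr − 5400.00 Cr) = 744.48 Cr + 23.62% × 1115.00 Cr = 1007.84 Cr
Unemployment Insurance: 4% × 6895.00 Cr = 275.80 Cr
Solidarity Surcharge: 5.89% × 6895.00 Cr = 406.12 Cr
Total withheld: 1007.84 Cr + 275.80 Cr + 406.12 Cr = 1689.76 Cr
Net pay: 6895.00 Cr − 1689.76 Cr = 5205.24 Cr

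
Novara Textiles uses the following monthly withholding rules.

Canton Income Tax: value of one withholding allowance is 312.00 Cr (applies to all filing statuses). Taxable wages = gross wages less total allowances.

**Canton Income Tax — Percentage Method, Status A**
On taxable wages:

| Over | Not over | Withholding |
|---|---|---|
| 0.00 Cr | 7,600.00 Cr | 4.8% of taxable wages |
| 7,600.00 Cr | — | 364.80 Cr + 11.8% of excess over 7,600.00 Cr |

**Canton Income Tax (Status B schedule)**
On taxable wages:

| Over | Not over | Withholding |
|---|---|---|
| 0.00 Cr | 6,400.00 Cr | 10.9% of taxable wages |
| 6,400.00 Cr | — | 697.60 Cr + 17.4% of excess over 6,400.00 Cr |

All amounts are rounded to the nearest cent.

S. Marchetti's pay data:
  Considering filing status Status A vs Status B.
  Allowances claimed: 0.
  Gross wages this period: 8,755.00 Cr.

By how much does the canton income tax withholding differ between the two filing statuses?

Canton Income Tax (Status A): taxable = 8,755.00 Cr
  364.80 Cr + 11.8% × (8,755.00 Cr − 7,600.00 Cr) = 364.80 Cr + 11.8% × 1,155.00 Cr = 501.09 Cr
Canton Income Tax (Status B): taxable = 8,755.00 Cr
  697.60 Cr + 17.4% × (8,755.00 Cr − 6,400.00 Cr) = 697.60 Cr + 17.4% × 2,355.00 Cr = 1,107.37 Cr
Difference: |501.09 Cr − 1,107.37 Cr| = 606.28 Cr (higher under Status B)

606.28 Cr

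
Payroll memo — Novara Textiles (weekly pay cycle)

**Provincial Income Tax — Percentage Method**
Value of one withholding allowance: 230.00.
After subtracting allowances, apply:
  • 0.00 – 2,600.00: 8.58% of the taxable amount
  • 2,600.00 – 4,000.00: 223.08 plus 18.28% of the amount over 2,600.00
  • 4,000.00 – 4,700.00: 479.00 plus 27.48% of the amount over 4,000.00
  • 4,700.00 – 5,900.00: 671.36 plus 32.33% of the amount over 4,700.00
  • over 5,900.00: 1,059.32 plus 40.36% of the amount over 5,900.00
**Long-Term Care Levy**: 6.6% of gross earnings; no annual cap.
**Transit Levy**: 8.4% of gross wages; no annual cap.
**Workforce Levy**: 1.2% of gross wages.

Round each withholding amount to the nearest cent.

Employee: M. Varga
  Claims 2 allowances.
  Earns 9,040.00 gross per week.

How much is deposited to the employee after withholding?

5,434.55

Provincial Income Tax: taxable = 9,040.00 − 2×230.00 = 8,580.00
  1,059.32 + 40.36% × (8,580.00 − 5,900.00) = 1,059.32 + 40.36% × 2,680.00 = 2,140.97
Long-Term Care Levy: 6.6% × 9,040.00 = 596.64
Transit Levy: 8.4% × 9,040.00 = 759.36
Workforce Levy: 1.2% × 9,040.00 = 108.48
Total withheld: 2,140.97 + 596.64 + 759.36 + 108.48 = 3,605.45
Net pay: 9,040.00 − 3,605.45 = 5,434.55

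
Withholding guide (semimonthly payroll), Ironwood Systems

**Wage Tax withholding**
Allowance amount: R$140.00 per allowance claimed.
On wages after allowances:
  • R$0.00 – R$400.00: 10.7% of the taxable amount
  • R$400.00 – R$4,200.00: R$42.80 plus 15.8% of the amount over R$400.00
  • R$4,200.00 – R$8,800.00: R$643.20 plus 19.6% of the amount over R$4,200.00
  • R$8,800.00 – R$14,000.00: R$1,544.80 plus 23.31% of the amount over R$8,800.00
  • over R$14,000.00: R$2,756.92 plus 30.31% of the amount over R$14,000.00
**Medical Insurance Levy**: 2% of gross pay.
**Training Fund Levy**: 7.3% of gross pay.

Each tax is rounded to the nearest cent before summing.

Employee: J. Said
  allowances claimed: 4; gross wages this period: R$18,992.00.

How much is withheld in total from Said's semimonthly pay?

Wage Tax: taxable = R$18,992.00 − 4×R$140.00 = R$18,432.00
  R$2,756.92 + 30.31% × (R$18,432.00 − R$14,000.00) = R$2,756.92 + 30.31% × R$4,432.00 = R$4,100.26
Medical Insurance Levy: 2% × R$18,992.00 = R$379.84
Training Fund Levy: 7.3% × R$18,992.00 = R$1,386.42
Total: R$4,100.26 + R$379.84 + R$1,386.42 = R$5,866.52

R$5,866.52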